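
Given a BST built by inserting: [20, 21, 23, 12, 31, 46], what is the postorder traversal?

Tree insertion order: [20, 21, 23, 12, 31, 46]
Tree (level-order array): [20, 12, 21, None, None, None, 23, None, 31, None, 46]
Postorder traversal: [12, 46, 31, 23, 21, 20]


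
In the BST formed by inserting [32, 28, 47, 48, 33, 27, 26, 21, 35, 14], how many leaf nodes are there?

Tree built from: [32, 28, 47, 48, 33, 27, 26, 21, 35, 14]
Tree (level-order array): [32, 28, 47, 27, None, 33, 48, 26, None, None, 35, None, None, 21, None, None, None, 14]
Rule: A leaf has 0 children.
Per-node child counts:
  node 32: 2 child(ren)
  node 28: 1 child(ren)
  node 27: 1 child(ren)
  node 26: 1 child(ren)
  node 21: 1 child(ren)
  node 14: 0 child(ren)
  node 47: 2 child(ren)
  node 33: 1 child(ren)
  node 35: 0 child(ren)
  node 48: 0 child(ren)
Matching nodes: [14, 35, 48]
Count of leaf nodes: 3


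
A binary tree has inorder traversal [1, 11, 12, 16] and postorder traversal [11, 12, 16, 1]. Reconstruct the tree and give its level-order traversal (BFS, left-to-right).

Inorder:   [1, 11, 12, 16]
Postorder: [11, 12, 16, 1]
Algorithm: postorder visits root last, so walk postorder right-to-left;
each value is the root of the current inorder slice — split it at that
value, recurse on the right subtree first, then the left.
Recursive splits:
  root=1; inorder splits into left=[], right=[11, 12, 16]
  root=16; inorder splits into left=[11, 12], right=[]
  root=12; inorder splits into left=[11], right=[]
  root=11; inorder splits into left=[], right=[]
Reconstructed level-order: [1, 16, 12, 11]


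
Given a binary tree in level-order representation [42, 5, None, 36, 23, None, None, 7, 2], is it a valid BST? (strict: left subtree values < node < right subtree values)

Level-order array: [42, 5, None, 36, 23, None, None, 7, 2]
Validate using subtree bounds (lo, hi): at each node, require lo < value < hi,
then recurse left with hi=value and right with lo=value.
Preorder trace (stopping at first violation):
  at node 42 with bounds (-inf, +inf): OK
  at node 5 with bounds (-inf, 42): OK
  at node 36 with bounds (-inf, 5): VIOLATION
Node 36 violates its bound: not (-inf < 36 < 5).
Result: Not a valid BST


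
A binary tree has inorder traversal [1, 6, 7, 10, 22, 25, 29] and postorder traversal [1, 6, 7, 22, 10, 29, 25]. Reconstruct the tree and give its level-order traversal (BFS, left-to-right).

Inorder:   [1, 6, 7, 10, 22, 25, 29]
Postorder: [1, 6, 7, 22, 10, 29, 25]
Algorithm: postorder visits root last, so walk postorder right-to-left;
each value is the root of the current inorder slice — split it at that
value, recurse on the right subtree first, then the left.
Recursive splits:
  root=25; inorder splits into left=[1, 6, 7, 10, 22], right=[29]
  root=29; inorder splits into left=[], right=[]
  root=10; inorder splits into left=[1, 6, 7], right=[22]
  root=22; inorder splits into left=[], right=[]
  root=7; inorder splits into left=[1, 6], right=[]
  root=6; inorder splits into left=[1], right=[]
  root=1; inorder splits into left=[], right=[]
Reconstructed level-order: [25, 10, 29, 7, 22, 6, 1]


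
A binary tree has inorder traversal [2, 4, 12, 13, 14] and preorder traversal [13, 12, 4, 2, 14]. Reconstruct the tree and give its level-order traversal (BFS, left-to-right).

Inorder:  [2, 4, 12, 13, 14]
Preorder: [13, 12, 4, 2, 14]
Algorithm: preorder visits root first, so consume preorder in order;
for each root, split the current inorder slice at that value into
left-subtree inorder and right-subtree inorder, then recurse.
Recursive splits:
  root=13; inorder splits into left=[2, 4, 12], right=[14]
  root=12; inorder splits into left=[2, 4], right=[]
  root=4; inorder splits into left=[2], right=[]
  root=2; inorder splits into left=[], right=[]
  root=14; inorder splits into left=[], right=[]
Reconstructed level-order: [13, 12, 14, 4, 2]


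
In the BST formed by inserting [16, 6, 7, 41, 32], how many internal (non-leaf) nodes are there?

Tree built from: [16, 6, 7, 41, 32]
Tree (level-order array): [16, 6, 41, None, 7, 32]
Rule: An internal node has at least one child.
Per-node child counts:
  node 16: 2 child(ren)
  node 6: 1 child(ren)
  node 7: 0 child(ren)
  node 41: 1 child(ren)
  node 32: 0 child(ren)
Matching nodes: [16, 6, 41]
Count of internal (non-leaf) nodes: 3


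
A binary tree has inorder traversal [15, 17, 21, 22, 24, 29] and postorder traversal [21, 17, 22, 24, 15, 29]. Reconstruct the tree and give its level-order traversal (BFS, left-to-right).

Inorder:   [15, 17, 21, 22, 24, 29]
Postorder: [21, 17, 22, 24, 15, 29]
Algorithm: postorder visits root last, so walk postorder right-to-left;
each value is the root of the current inorder slice — split it at that
value, recurse on the right subtree first, then the left.
Recursive splits:
  root=29; inorder splits into left=[15, 17, 21, 22, 24], right=[]
  root=15; inorder splits into left=[], right=[17, 21, 22, 24]
  root=24; inorder splits into left=[17, 21, 22], right=[]
  root=22; inorder splits into left=[17, 21], right=[]
  root=17; inorder splits into left=[], right=[21]
  root=21; inorder splits into left=[], right=[]
Reconstructed level-order: [29, 15, 24, 22, 17, 21]


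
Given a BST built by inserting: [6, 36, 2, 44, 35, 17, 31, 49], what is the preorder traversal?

Tree insertion order: [6, 36, 2, 44, 35, 17, 31, 49]
Tree (level-order array): [6, 2, 36, None, None, 35, 44, 17, None, None, 49, None, 31]
Preorder traversal: [6, 2, 36, 35, 17, 31, 44, 49]


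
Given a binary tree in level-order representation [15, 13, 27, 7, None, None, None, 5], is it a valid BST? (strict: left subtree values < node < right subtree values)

Level-order array: [15, 13, 27, 7, None, None, None, 5]
Validate using subtree bounds (lo, hi): at each node, require lo < value < hi,
then recurse left with hi=value and right with lo=value.
Preorder trace (stopping at first violation):
  at node 15 with bounds (-inf, +inf): OK
  at node 13 with bounds (-inf, 15): OK
  at node 7 with bounds (-inf, 13): OK
  at node 5 with bounds (-inf, 7): OK
  at node 27 with bounds (15, +inf): OK
No violation found at any node.
Result: Valid BST


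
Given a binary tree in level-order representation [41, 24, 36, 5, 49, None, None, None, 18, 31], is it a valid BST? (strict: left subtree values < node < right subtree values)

Level-order array: [41, 24, 36, 5, 49, None, None, None, 18, 31]
Validate using subtree bounds (lo, hi): at each node, require lo < value < hi,
then recurse left with hi=value and right with lo=value.
Preorder trace (stopping at first violation):
  at node 41 with bounds (-inf, +inf): OK
  at node 24 with bounds (-inf, 41): OK
  at node 5 with bounds (-inf, 24): OK
  at node 18 with bounds (5, 24): OK
  at node 49 with bounds (24, 41): VIOLATION
Node 49 violates its bound: not (24 < 49 < 41).
Result: Not a valid BST


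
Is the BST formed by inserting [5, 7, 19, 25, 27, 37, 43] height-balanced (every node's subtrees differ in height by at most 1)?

Tree (level-order array): [5, None, 7, None, 19, None, 25, None, 27, None, 37, None, 43]
Definition: a tree is height-balanced if, at every node, |h(left) - h(right)| <= 1 (empty subtree has height -1).
Bottom-up per-node check:
  node 43: h_left=-1, h_right=-1, diff=0 [OK], height=0
  node 37: h_left=-1, h_right=0, diff=1 [OK], height=1
  node 27: h_left=-1, h_right=1, diff=2 [FAIL (|-1-1|=2 > 1)], height=2
  node 25: h_left=-1, h_right=2, diff=3 [FAIL (|-1-2|=3 > 1)], height=3
  node 19: h_left=-1, h_right=3, diff=4 [FAIL (|-1-3|=4 > 1)], height=4
  node 7: h_left=-1, h_right=4, diff=5 [FAIL (|-1-4|=5 > 1)], height=5
  node 5: h_left=-1, h_right=5, diff=6 [FAIL (|-1-5|=6 > 1)], height=6
Node 27 violates the condition: |-1 - 1| = 2 > 1.
Result: Not balanced


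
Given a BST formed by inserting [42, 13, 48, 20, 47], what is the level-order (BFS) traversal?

Tree insertion order: [42, 13, 48, 20, 47]
Tree (level-order array): [42, 13, 48, None, 20, 47]
BFS from the root, enqueuing left then right child of each popped node:
  queue [42] -> pop 42, enqueue [13, 48], visited so far: [42]
  queue [13, 48] -> pop 13, enqueue [20], visited so far: [42, 13]
  queue [48, 20] -> pop 48, enqueue [47], visited so far: [42, 13, 48]
  queue [20, 47] -> pop 20, enqueue [none], visited so far: [42, 13, 48, 20]
  queue [47] -> pop 47, enqueue [none], visited so far: [42, 13, 48, 20, 47]
Result: [42, 13, 48, 20, 47]


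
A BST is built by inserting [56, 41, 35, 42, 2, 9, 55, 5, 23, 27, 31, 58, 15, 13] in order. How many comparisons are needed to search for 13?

Search path for 13: 56 -> 41 -> 35 -> 2 -> 9 -> 23 -> 15 -> 13
Found: True
Comparisons: 8


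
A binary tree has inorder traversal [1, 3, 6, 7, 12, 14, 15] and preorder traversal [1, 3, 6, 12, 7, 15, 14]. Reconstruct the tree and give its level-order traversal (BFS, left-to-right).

Inorder:  [1, 3, 6, 7, 12, 14, 15]
Preorder: [1, 3, 6, 12, 7, 15, 14]
Algorithm: preorder visits root first, so consume preorder in order;
for each root, split the current inorder slice at that value into
left-subtree inorder and right-subtree inorder, then recurse.
Recursive splits:
  root=1; inorder splits into left=[], right=[3, 6, 7, 12, 14, 15]
  root=3; inorder splits into left=[], right=[6, 7, 12, 14, 15]
  root=6; inorder splits into left=[], right=[7, 12, 14, 15]
  root=12; inorder splits into left=[7], right=[14, 15]
  root=7; inorder splits into left=[], right=[]
  root=15; inorder splits into left=[14], right=[]
  root=14; inorder splits into left=[], right=[]
Reconstructed level-order: [1, 3, 6, 12, 7, 15, 14]


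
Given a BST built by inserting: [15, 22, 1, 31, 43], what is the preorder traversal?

Tree insertion order: [15, 22, 1, 31, 43]
Tree (level-order array): [15, 1, 22, None, None, None, 31, None, 43]
Preorder traversal: [15, 1, 22, 31, 43]


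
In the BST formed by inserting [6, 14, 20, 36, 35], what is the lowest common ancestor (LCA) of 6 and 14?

Tree insertion order: [6, 14, 20, 36, 35]
Tree (level-order array): [6, None, 14, None, 20, None, 36, 35]
In a BST, the LCA of p=6, q=14 is the first node v on the
root-to-leaf path with p <= v <= q (go left if both < v, right if both > v).
Walk from root:
  at 6: 6 <= 6 <= 14, this is the LCA
LCA = 6


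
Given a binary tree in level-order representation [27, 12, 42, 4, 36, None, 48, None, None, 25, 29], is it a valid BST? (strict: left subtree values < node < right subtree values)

Level-order array: [27, 12, 42, 4, 36, None, 48, None, None, 25, 29]
Validate using subtree bounds (lo, hi): at each node, require lo < value < hi,
then recurse left with hi=value and right with lo=value.
Preorder trace (stopping at first violation):
  at node 27 with bounds (-inf, +inf): OK
  at node 12 with bounds (-inf, 27): OK
  at node 4 with bounds (-inf, 12): OK
  at node 36 with bounds (12, 27): VIOLATION
Node 36 violates its bound: not (12 < 36 < 27).
Result: Not a valid BST


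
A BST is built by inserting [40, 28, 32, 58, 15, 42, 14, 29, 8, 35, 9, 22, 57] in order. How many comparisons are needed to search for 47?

Search path for 47: 40 -> 58 -> 42 -> 57
Found: False
Comparisons: 4


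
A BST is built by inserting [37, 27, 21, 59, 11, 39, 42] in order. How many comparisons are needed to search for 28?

Search path for 28: 37 -> 27
Found: False
Comparisons: 2


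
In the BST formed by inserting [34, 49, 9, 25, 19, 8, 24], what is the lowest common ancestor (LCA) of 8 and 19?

Tree insertion order: [34, 49, 9, 25, 19, 8, 24]
Tree (level-order array): [34, 9, 49, 8, 25, None, None, None, None, 19, None, None, 24]
In a BST, the LCA of p=8, q=19 is the first node v on the
root-to-leaf path with p <= v <= q (go left if both < v, right if both > v).
Walk from root:
  at 34: both 8 and 19 < 34, go left
  at 9: 8 <= 9 <= 19, this is the LCA
LCA = 9


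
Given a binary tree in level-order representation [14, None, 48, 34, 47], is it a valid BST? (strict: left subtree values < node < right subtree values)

Level-order array: [14, None, 48, 34, 47]
Validate using subtree bounds (lo, hi): at each node, require lo < value < hi,
then recurse left with hi=value and right with lo=value.
Preorder trace (stopping at first violation):
  at node 14 with bounds (-inf, +inf): OK
  at node 48 with bounds (14, +inf): OK
  at node 34 with bounds (14, 48): OK
  at node 47 with bounds (48, +inf): VIOLATION
Node 47 violates its bound: not (48 < 47 < +inf).
Result: Not a valid BST


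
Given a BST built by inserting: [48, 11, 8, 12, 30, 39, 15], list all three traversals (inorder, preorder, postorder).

Tree insertion order: [48, 11, 8, 12, 30, 39, 15]
Tree (level-order array): [48, 11, None, 8, 12, None, None, None, 30, 15, 39]
Inorder (L, root, R): [8, 11, 12, 15, 30, 39, 48]
Preorder (root, L, R): [48, 11, 8, 12, 30, 15, 39]
Postorder (L, R, root): [8, 15, 39, 30, 12, 11, 48]


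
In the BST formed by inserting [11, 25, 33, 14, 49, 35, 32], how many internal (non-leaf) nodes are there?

Tree built from: [11, 25, 33, 14, 49, 35, 32]
Tree (level-order array): [11, None, 25, 14, 33, None, None, 32, 49, None, None, 35]
Rule: An internal node has at least one child.
Per-node child counts:
  node 11: 1 child(ren)
  node 25: 2 child(ren)
  node 14: 0 child(ren)
  node 33: 2 child(ren)
  node 32: 0 child(ren)
  node 49: 1 child(ren)
  node 35: 0 child(ren)
Matching nodes: [11, 25, 33, 49]
Count of internal (non-leaf) nodes: 4


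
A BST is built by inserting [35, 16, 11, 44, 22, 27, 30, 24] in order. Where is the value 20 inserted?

Starting tree (level order): [35, 16, 44, 11, 22, None, None, None, None, None, 27, 24, 30]
Insertion path: 35 -> 16 -> 22
Result: insert 20 as left child of 22
Final tree (level order): [35, 16, 44, 11, 22, None, None, None, None, 20, 27, None, None, 24, 30]


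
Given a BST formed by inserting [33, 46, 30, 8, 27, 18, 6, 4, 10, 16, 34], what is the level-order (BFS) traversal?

Tree insertion order: [33, 46, 30, 8, 27, 18, 6, 4, 10, 16, 34]
Tree (level-order array): [33, 30, 46, 8, None, 34, None, 6, 27, None, None, 4, None, 18, None, None, None, 10, None, None, 16]
BFS from the root, enqueuing left then right child of each popped node:
  queue [33] -> pop 33, enqueue [30, 46], visited so far: [33]
  queue [30, 46] -> pop 30, enqueue [8], visited so far: [33, 30]
  queue [46, 8] -> pop 46, enqueue [34], visited so far: [33, 30, 46]
  queue [8, 34] -> pop 8, enqueue [6, 27], visited so far: [33, 30, 46, 8]
  queue [34, 6, 27] -> pop 34, enqueue [none], visited so far: [33, 30, 46, 8, 34]
  queue [6, 27] -> pop 6, enqueue [4], visited so far: [33, 30, 46, 8, 34, 6]
  queue [27, 4] -> pop 27, enqueue [18], visited so far: [33, 30, 46, 8, 34, 6, 27]
  queue [4, 18] -> pop 4, enqueue [none], visited so far: [33, 30, 46, 8, 34, 6, 27, 4]
  queue [18] -> pop 18, enqueue [10], visited so far: [33, 30, 46, 8, 34, 6, 27, 4, 18]
  queue [10] -> pop 10, enqueue [16], visited so far: [33, 30, 46, 8, 34, 6, 27, 4, 18, 10]
  queue [16] -> pop 16, enqueue [none], visited so far: [33, 30, 46, 8, 34, 6, 27, 4, 18, 10, 16]
Result: [33, 30, 46, 8, 34, 6, 27, 4, 18, 10, 16]


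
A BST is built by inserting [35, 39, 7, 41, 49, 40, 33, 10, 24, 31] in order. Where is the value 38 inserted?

Starting tree (level order): [35, 7, 39, None, 33, None, 41, 10, None, 40, 49, None, 24, None, None, None, None, None, 31]
Insertion path: 35 -> 39
Result: insert 38 as left child of 39
Final tree (level order): [35, 7, 39, None, 33, 38, 41, 10, None, None, None, 40, 49, None, 24, None, None, None, None, None, 31]


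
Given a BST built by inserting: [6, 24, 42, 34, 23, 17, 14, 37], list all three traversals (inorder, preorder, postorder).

Tree insertion order: [6, 24, 42, 34, 23, 17, 14, 37]
Tree (level-order array): [6, None, 24, 23, 42, 17, None, 34, None, 14, None, None, 37]
Inorder (L, root, R): [6, 14, 17, 23, 24, 34, 37, 42]
Preorder (root, L, R): [6, 24, 23, 17, 14, 42, 34, 37]
Postorder (L, R, root): [14, 17, 23, 37, 34, 42, 24, 6]


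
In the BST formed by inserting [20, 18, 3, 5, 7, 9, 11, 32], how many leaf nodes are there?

Tree built from: [20, 18, 3, 5, 7, 9, 11, 32]
Tree (level-order array): [20, 18, 32, 3, None, None, None, None, 5, None, 7, None, 9, None, 11]
Rule: A leaf has 0 children.
Per-node child counts:
  node 20: 2 child(ren)
  node 18: 1 child(ren)
  node 3: 1 child(ren)
  node 5: 1 child(ren)
  node 7: 1 child(ren)
  node 9: 1 child(ren)
  node 11: 0 child(ren)
  node 32: 0 child(ren)
Matching nodes: [11, 32]
Count of leaf nodes: 2


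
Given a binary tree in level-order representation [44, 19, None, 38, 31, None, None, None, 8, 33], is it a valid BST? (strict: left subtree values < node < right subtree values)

Level-order array: [44, 19, None, 38, 31, None, None, None, 8, 33]
Validate using subtree bounds (lo, hi): at each node, require lo < value < hi,
then recurse left with hi=value and right with lo=value.
Preorder trace (stopping at first violation):
  at node 44 with bounds (-inf, +inf): OK
  at node 19 with bounds (-inf, 44): OK
  at node 38 with bounds (-inf, 19): VIOLATION
Node 38 violates its bound: not (-inf < 38 < 19).
Result: Not a valid BST


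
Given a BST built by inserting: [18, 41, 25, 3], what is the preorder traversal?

Tree insertion order: [18, 41, 25, 3]
Tree (level-order array): [18, 3, 41, None, None, 25]
Preorder traversal: [18, 3, 41, 25]


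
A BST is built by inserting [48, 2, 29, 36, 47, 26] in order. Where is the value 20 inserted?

Starting tree (level order): [48, 2, None, None, 29, 26, 36, None, None, None, 47]
Insertion path: 48 -> 2 -> 29 -> 26
Result: insert 20 as left child of 26
Final tree (level order): [48, 2, None, None, 29, 26, 36, 20, None, None, 47]


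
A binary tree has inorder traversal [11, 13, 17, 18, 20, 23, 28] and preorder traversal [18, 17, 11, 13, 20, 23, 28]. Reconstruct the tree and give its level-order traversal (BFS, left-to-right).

Inorder:  [11, 13, 17, 18, 20, 23, 28]
Preorder: [18, 17, 11, 13, 20, 23, 28]
Algorithm: preorder visits root first, so consume preorder in order;
for each root, split the current inorder slice at that value into
left-subtree inorder and right-subtree inorder, then recurse.
Recursive splits:
  root=18; inorder splits into left=[11, 13, 17], right=[20, 23, 28]
  root=17; inorder splits into left=[11, 13], right=[]
  root=11; inorder splits into left=[], right=[13]
  root=13; inorder splits into left=[], right=[]
  root=20; inorder splits into left=[], right=[23, 28]
  root=23; inorder splits into left=[], right=[28]
  root=28; inorder splits into left=[], right=[]
Reconstructed level-order: [18, 17, 20, 11, 23, 13, 28]


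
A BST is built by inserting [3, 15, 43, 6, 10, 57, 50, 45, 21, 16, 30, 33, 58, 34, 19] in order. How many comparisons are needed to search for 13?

Search path for 13: 3 -> 15 -> 6 -> 10
Found: False
Comparisons: 4


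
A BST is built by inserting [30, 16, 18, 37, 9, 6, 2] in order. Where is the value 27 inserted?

Starting tree (level order): [30, 16, 37, 9, 18, None, None, 6, None, None, None, 2]
Insertion path: 30 -> 16 -> 18
Result: insert 27 as right child of 18
Final tree (level order): [30, 16, 37, 9, 18, None, None, 6, None, None, 27, 2]


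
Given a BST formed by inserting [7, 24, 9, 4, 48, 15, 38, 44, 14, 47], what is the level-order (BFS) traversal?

Tree insertion order: [7, 24, 9, 4, 48, 15, 38, 44, 14, 47]
Tree (level-order array): [7, 4, 24, None, None, 9, 48, None, 15, 38, None, 14, None, None, 44, None, None, None, 47]
BFS from the root, enqueuing left then right child of each popped node:
  queue [7] -> pop 7, enqueue [4, 24], visited so far: [7]
  queue [4, 24] -> pop 4, enqueue [none], visited so far: [7, 4]
  queue [24] -> pop 24, enqueue [9, 48], visited so far: [7, 4, 24]
  queue [9, 48] -> pop 9, enqueue [15], visited so far: [7, 4, 24, 9]
  queue [48, 15] -> pop 48, enqueue [38], visited so far: [7, 4, 24, 9, 48]
  queue [15, 38] -> pop 15, enqueue [14], visited so far: [7, 4, 24, 9, 48, 15]
  queue [38, 14] -> pop 38, enqueue [44], visited so far: [7, 4, 24, 9, 48, 15, 38]
  queue [14, 44] -> pop 14, enqueue [none], visited so far: [7, 4, 24, 9, 48, 15, 38, 14]
  queue [44] -> pop 44, enqueue [47], visited so far: [7, 4, 24, 9, 48, 15, 38, 14, 44]
  queue [47] -> pop 47, enqueue [none], visited so far: [7, 4, 24, 9, 48, 15, 38, 14, 44, 47]
Result: [7, 4, 24, 9, 48, 15, 38, 14, 44, 47]


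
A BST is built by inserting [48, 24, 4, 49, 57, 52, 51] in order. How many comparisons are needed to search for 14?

Search path for 14: 48 -> 24 -> 4
Found: False
Comparisons: 3


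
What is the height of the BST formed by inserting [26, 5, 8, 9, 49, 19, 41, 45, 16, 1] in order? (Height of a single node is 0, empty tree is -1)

Insertion order: [26, 5, 8, 9, 49, 19, 41, 45, 16, 1]
Tree (level-order array): [26, 5, 49, 1, 8, 41, None, None, None, None, 9, None, 45, None, 19, None, None, 16]
Compute height bottom-up (empty subtree = -1):
  height(1) = 1 + max(-1, -1) = 0
  height(16) = 1 + max(-1, -1) = 0
  height(19) = 1 + max(0, -1) = 1
  height(9) = 1 + max(-1, 1) = 2
  height(8) = 1 + max(-1, 2) = 3
  height(5) = 1 + max(0, 3) = 4
  height(45) = 1 + max(-1, -1) = 0
  height(41) = 1 + max(-1, 0) = 1
  height(49) = 1 + max(1, -1) = 2
  height(26) = 1 + max(4, 2) = 5
Height = 5


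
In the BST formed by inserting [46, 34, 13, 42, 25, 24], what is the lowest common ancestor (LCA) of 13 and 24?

Tree insertion order: [46, 34, 13, 42, 25, 24]
Tree (level-order array): [46, 34, None, 13, 42, None, 25, None, None, 24]
In a BST, the LCA of p=13, q=24 is the first node v on the
root-to-leaf path with p <= v <= q (go left if both < v, right if both > v).
Walk from root:
  at 46: both 13 and 24 < 46, go left
  at 34: both 13 and 24 < 34, go left
  at 13: 13 <= 13 <= 24, this is the LCA
LCA = 13


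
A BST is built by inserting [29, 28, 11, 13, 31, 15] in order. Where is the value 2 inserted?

Starting tree (level order): [29, 28, 31, 11, None, None, None, None, 13, None, 15]
Insertion path: 29 -> 28 -> 11
Result: insert 2 as left child of 11
Final tree (level order): [29, 28, 31, 11, None, None, None, 2, 13, None, None, None, 15]


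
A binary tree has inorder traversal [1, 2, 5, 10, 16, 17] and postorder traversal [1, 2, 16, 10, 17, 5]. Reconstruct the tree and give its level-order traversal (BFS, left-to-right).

Inorder:   [1, 2, 5, 10, 16, 17]
Postorder: [1, 2, 16, 10, 17, 5]
Algorithm: postorder visits root last, so walk postorder right-to-left;
each value is the root of the current inorder slice — split it at that
value, recurse on the right subtree first, then the left.
Recursive splits:
  root=5; inorder splits into left=[1, 2], right=[10, 16, 17]
  root=17; inorder splits into left=[10, 16], right=[]
  root=10; inorder splits into left=[], right=[16]
  root=16; inorder splits into left=[], right=[]
  root=2; inorder splits into left=[1], right=[]
  root=1; inorder splits into left=[], right=[]
Reconstructed level-order: [5, 2, 17, 1, 10, 16]


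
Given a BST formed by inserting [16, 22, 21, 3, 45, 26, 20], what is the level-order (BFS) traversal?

Tree insertion order: [16, 22, 21, 3, 45, 26, 20]
Tree (level-order array): [16, 3, 22, None, None, 21, 45, 20, None, 26]
BFS from the root, enqueuing left then right child of each popped node:
  queue [16] -> pop 16, enqueue [3, 22], visited so far: [16]
  queue [3, 22] -> pop 3, enqueue [none], visited so far: [16, 3]
  queue [22] -> pop 22, enqueue [21, 45], visited so far: [16, 3, 22]
  queue [21, 45] -> pop 21, enqueue [20], visited so far: [16, 3, 22, 21]
  queue [45, 20] -> pop 45, enqueue [26], visited so far: [16, 3, 22, 21, 45]
  queue [20, 26] -> pop 20, enqueue [none], visited so far: [16, 3, 22, 21, 45, 20]
  queue [26] -> pop 26, enqueue [none], visited so far: [16, 3, 22, 21, 45, 20, 26]
Result: [16, 3, 22, 21, 45, 20, 26]


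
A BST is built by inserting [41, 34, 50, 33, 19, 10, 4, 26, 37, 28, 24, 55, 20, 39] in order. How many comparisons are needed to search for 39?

Search path for 39: 41 -> 34 -> 37 -> 39
Found: True
Comparisons: 4


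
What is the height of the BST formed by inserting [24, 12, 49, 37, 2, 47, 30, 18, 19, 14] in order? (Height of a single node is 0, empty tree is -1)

Insertion order: [24, 12, 49, 37, 2, 47, 30, 18, 19, 14]
Tree (level-order array): [24, 12, 49, 2, 18, 37, None, None, None, 14, 19, 30, 47]
Compute height bottom-up (empty subtree = -1):
  height(2) = 1 + max(-1, -1) = 0
  height(14) = 1 + max(-1, -1) = 0
  height(19) = 1 + max(-1, -1) = 0
  height(18) = 1 + max(0, 0) = 1
  height(12) = 1 + max(0, 1) = 2
  height(30) = 1 + max(-1, -1) = 0
  height(47) = 1 + max(-1, -1) = 0
  height(37) = 1 + max(0, 0) = 1
  height(49) = 1 + max(1, -1) = 2
  height(24) = 1 + max(2, 2) = 3
Height = 3


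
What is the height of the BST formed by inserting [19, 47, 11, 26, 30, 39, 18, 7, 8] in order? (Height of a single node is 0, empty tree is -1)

Insertion order: [19, 47, 11, 26, 30, 39, 18, 7, 8]
Tree (level-order array): [19, 11, 47, 7, 18, 26, None, None, 8, None, None, None, 30, None, None, None, 39]
Compute height bottom-up (empty subtree = -1):
  height(8) = 1 + max(-1, -1) = 0
  height(7) = 1 + max(-1, 0) = 1
  height(18) = 1 + max(-1, -1) = 0
  height(11) = 1 + max(1, 0) = 2
  height(39) = 1 + max(-1, -1) = 0
  height(30) = 1 + max(-1, 0) = 1
  height(26) = 1 + max(-1, 1) = 2
  height(47) = 1 + max(2, -1) = 3
  height(19) = 1 + max(2, 3) = 4
Height = 4


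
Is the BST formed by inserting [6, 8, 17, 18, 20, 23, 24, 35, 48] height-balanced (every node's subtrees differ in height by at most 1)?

Tree (level-order array): [6, None, 8, None, 17, None, 18, None, 20, None, 23, None, 24, None, 35, None, 48]
Definition: a tree is height-balanced if, at every node, |h(left) - h(right)| <= 1 (empty subtree has height -1).
Bottom-up per-node check:
  node 48: h_left=-1, h_right=-1, diff=0 [OK], height=0
  node 35: h_left=-1, h_right=0, diff=1 [OK], height=1
  node 24: h_left=-1, h_right=1, diff=2 [FAIL (|-1-1|=2 > 1)], height=2
  node 23: h_left=-1, h_right=2, diff=3 [FAIL (|-1-2|=3 > 1)], height=3
  node 20: h_left=-1, h_right=3, diff=4 [FAIL (|-1-3|=4 > 1)], height=4
  node 18: h_left=-1, h_right=4, diff=5 [FAIL (|-1-4|=5 > 1)], height=5
  node 17: h_left=-1, h_right=5, diff=6 [FAIL (|-1-5|=6 > 1)], height=6
  node 8: h_left=-1, h_right=6, diff=7 [FAIL (|-1-6|=7 > 1)], height=7
  node 6: h_left=-1, h_right=7, diff=8 [FAIL (|-1-7|=8 > 1)], height=8
Node 24 violates the condition: |-1 - 1| = 2 > 1.
Result: Not balanced


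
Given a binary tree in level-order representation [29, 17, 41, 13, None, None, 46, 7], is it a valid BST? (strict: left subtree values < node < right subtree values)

Level-order array: [29, 17, 41, 13, None, None, 46, 7]
Validate using subtree bounds (lo, hi): at each node, require lo < value < hi,
then recurse left with hi=value and right with lo=value.
Preorder trace (stopping at first violation):
  at node 29 with bounds (-inf, +inf): OK
  at node 17 with bounds (-inf, 29): OK
  at node 13 with bounds (-inf, 17): OK
  at node 7 with bounds (-inf, 13): OK
  at node 41 with bounds (29, +inf): OK
  at node 46 with bounds (41, +inf): OK
No violation found at any node.
Result: Valid BST


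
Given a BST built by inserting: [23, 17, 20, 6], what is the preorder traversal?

Tree insertion order: [23, 17, 20, 6]
Tree (level-order array): [23, 17, None, 6, 20]
Preorder traversal: [23, 17, 6, 20]


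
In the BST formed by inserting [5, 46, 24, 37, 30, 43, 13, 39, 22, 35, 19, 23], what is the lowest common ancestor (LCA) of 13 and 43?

Tree insertion order: [5, 46, 24, 37, 30, 43, 13, 39, 22, 35, 19, 23]
Tree (level-order array): [5, None, 46, 24, None, 13, 37, None, 22, 30, 43, 19, 23, None, 35, 39]
In a BST, the LCA of p=13, q=43 is the first node v on the
root-to-leaf path with p <= v <= q (go left if both < v, right if both > v).
Walk from root:
  at 5: both 13 and 43 > 5, go right
  at 46: both 13 and 43 < 46, go left
  at 24: 13 <= 24 <= 43, this is the LCA
LCA = 24


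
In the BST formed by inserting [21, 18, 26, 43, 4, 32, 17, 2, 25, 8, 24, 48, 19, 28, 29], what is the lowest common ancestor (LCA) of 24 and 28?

Tree insertion order: [21, 18, 26, 43, 4, 32, 17, 2, 25, 8, 24, 48, 19, 28, 29]
Tree (level-order array): [21, 18, 26, 4, 19, 25, 43, 2, 17, None, None, 24, None, 32, 48, None, None, 8, None, None, None, 28, None, None, None, None, None, None, 29]
In a BST, the LCA of p=24, q=28 is the first node v on the
root-to-leaf path with p <= v <= q (go left if both < v, right if both > v).
Walk from root:
  at 21: both 24 and 28 > 21, go right
  at 26: 24 <= 26 <= 28, this is the LCA
LCA = 26


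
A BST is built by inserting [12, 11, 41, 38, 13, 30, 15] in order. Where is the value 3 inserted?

Starting tree (level order): [12, 11, 41, None, None, 38, None, 13, None, None, 30, 15]
Insertion path: 12 -> 11
Result: insert 3 as left child of 11
Final tree (level order): [12, 11, 41, 3, None, 38, None, None, None, 13, None, None, 30, 15]


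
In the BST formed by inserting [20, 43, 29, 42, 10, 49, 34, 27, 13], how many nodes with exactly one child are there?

Tree built from: [20, 43, 29, 42, 10, 49, 34, 27, 13]
Tree (level-order array): [20, 10, 43, None, 13, 29, 49, None, None, 27, 42, None, None, None, None, 34]
Rule: These are nodes with exactly 1 non-null child.
Per-node child counts:
  node 20: 2 child(ren)
  node 10: 1 child(ren)
  node 13: 0 child(ren)
  node 43: 2 child(ren)
  node 29: 2 child(ren)
  node 27: 0 child(ren)
  node 42: 1 child(ren)
  node 34: 0 child(ren)
  node 49: 0 child(ren)
Matching nodes: [10, 42]
Count of nodes with exactly one child: 2


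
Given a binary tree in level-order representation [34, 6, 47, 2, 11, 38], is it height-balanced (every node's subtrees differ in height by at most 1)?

Tree (level-order array): [34, 6, 47, 2, 11, 38]
Definition: a tree is height-balanced if, at every node, |h(left) - h(right)| <= 1 (empty subtree has height -1).
Bottom-up per-node check:
  node 2: h_left=-1, h_right=-1, diff=0 [OK], height=0
  node 11: h_left=-1, h_right=-1, diff=0 [OK], height=0
  node 6: h_left=0, h_right=0, diff=0 [OK], height=1
  node 38: h_left=-1, h_right=-1, diff=0 [OK], height=0
  node 47: h_left=0, h_right=-1, diff=1 [OK], height=1
  node 34: h_left=1, h_right=1, diff=0 [OK], height=2
All nodes satisfy the balance condition.
Result: Balanced


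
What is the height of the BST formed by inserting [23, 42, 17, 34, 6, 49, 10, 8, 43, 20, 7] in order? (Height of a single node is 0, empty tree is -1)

Insertion order: [23, 42, 17, 34, 6, 49, 10, 8, 43, 20, 7]
Tree (level-order array): [23, 17, 42, 6, 20, 34, 49, None, 10, None, None, None, None, 43, None, 8, None, None, None, 7]
Compute height bottom-up (empty subtree = -1):
  height(7) = 1 + max(-1, -1) = 0
  height(8) = 1 + max(0, -1) = 1
  height(10) = 1 + max(1, -1) = 2
  height(6) = 1 + max(-1, 2) = 3
  height(20) = 1 + max(-1, -1) = 0
  height(17) = 1 + max(3, 0) = 4
  height(34) = 1 + max(-1, -1) = 0
  height(43) = 1 + max(-1, -1) = 0
  height(49) = 1 + max(0, -1) = 1
  height(42) = 1 + max(0, 1) = 2
  height(23) = 1 + max(4, 2) = 5
Height = 5


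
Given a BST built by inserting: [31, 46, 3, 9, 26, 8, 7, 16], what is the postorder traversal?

Tree insertion order: [31, 46, 3, 9, 26, 8, 7, 16]
Tree (level-order array): [31, 3, 46, None, 9, None, None, 8, 26, 7, None, 16]
Postorder traversal: [7, 8, 16, 26, 9, 3, 46, 31]


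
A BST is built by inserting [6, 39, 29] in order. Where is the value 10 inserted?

Starting tree (level order): [6, None, 39, 29]
Insertion path: 6 -> 39 -> 29
Result: insert 10 as left child of 29
Final tree (level order): [6, None, 39, 29, None, 10]


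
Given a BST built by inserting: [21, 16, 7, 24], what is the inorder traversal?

Tree insertion order: [21, 16, 7, 24]
Tree (level-order array): [21, 16, 24, 7]
Inorder traversal: [7, 16, 21, 24]


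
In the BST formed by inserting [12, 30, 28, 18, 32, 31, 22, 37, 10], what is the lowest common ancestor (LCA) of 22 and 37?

Tree insertion order: [12, 30, 28, 18, 32, 31, 22, 37, 10]
Tree (level-order array): [12, 10, 30, None, None, 28, 32, 18, None, 31, 37, None, 22]
In a BST, the LCA of p=22, q=37 is the first node v on the
root-to-leaf path with p <= v <= q (go left if both < v, right if both > v).
Walk from root:
  at 12: both 22 and 37 > 12, go right
  at 30: 22 <= 30 <= 37, this is the LCA
LCA = 30


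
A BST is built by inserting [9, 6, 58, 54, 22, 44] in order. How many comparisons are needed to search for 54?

Search path for 54: 9 -> 58 -> 54
Found: True
Comparisons: 3


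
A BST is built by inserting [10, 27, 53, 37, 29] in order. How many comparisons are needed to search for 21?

Search path for 21: 10 -> 27
Found: False
Comparisons: 2


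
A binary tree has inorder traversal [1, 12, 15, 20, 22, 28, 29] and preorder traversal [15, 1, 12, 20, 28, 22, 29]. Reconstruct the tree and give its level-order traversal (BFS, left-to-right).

Inorder:  [1, 12, 15, 20, 22, 28, 29]
Preorder: [15, 1, 12, 20, 28, 22, 29]
Algorithm: preorder visits root first, so consume preorder in order;
for each root, split the current inorder slice at that value into
left-subtree inorder and right-subtree inorder, then recurse.
Recursive splits:
  root=15; inorder splits into left=[1, 12], right=[20, 22, 28, 29]
  root=1; inorder splits into left=[], right=[12]
  root=12; inorder splits into left=[], right=[]
  root=20; inorder splits into left=[], right=[22, 28, 29]
  root=28; inorder splits into left=[22], right=[29]
  root=22; inorder splits into left=[], right=[]
  root=29; inorder splits into left=[], right=[]
Reconstructed level-order: [15, 1, 20, 12, 28, 22, 29]


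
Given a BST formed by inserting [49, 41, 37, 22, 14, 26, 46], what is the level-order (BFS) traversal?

Tree insertion order: [49, 41, 37, 22, 14, 26, 46]
Tree (level-order array): [49, 41, None, 37, 46, 22, None, None, None, 14, 26]
BFS from the root, enqueuing left then right child of each popped node:
  queue [49] -> pop 49, enqueue [41], visited so far: [49]
  queue [41] -> pop 41, enqueue [37, 46], visited so far: [49, 41]
  queue [37, 46] -> pop 37, enqueue [22], visited so far: [49, 41, 37]
  queue [46, 22] -> pop 46, enqueue [none], visited so far: [49, 41, 37, 46]
  queue [22] -> pop 22, enqueue [14, 26], visited so far: [49, 41, 37, 46, 22]
  queue [14, 26] -> pop 14, enqueue [none], visited so far: [49, 41, 37, 46, 22, 14]
  queue [26] -> pop 26, enqueue [none], visited so far: [49, 41, 37, 46, 22, 14, 26]
Result: [49, 41, 37, 46, 22, 14, 26]


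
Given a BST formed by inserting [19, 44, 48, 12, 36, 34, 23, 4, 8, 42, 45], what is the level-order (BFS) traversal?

Tree insertion order: [19, 44, 48, 12, 36, 34, 23, 4, 8, 42, 45]
Tree (level-order array): [19, 12, 44, 4, None, 36, 48, None, 8, 34, 42, 45, None, None, None, 23]
BFS from the root, enqueuing left then right child of each popped node:
  queue [19] -> pop 19, enqueue [12, 44], visited so far: [19]
  queue [12, 44] -> pop 12, enqueue [4], visited so far: [19, 12]
  queue [44, 4] -> pop 44, enqueue [36, 48], visited so far: [19, 12, 44]
  queue [4, 36, 48] -> pop 4, enqueue [8], visited so far: [19, 12, 44, 4]
  queue [36, 48, 8] -> pop 36, enqueue [34, 42], visited so far: [19, 12, 44, 4, 36]
  queue [48, 8, 34, 42] -> pop 48, enqueue [45], visited so far: [19, 12, 44, 4, 36, 48]
  queue [8, 34, 42, 45] -> pop 8, enqueue [none], visited so far: [19, 12, 44, 4, 36, 48, 8]
  queue [34, 42, 45] -> pop 34, enqueue [23], visited so far: [19, 12, 44, 4, 36, 48, 8, 34]
  queue [42, 45, 23] -> pop 42, enqueue [none], visited so far: [19, 12, 44, 4, 36, 48, 8, 34, 42]
  queue [45, 23] -> pop 45, enqueue [none], visited so far: [19, 12, 44, 4, 36, 48, 8, 34, 42, 45]
  queue [23] -> pop 23, enqueue [none], visited so far: [19, 12, 44, 4, 36, 48, 8, 34, 42, 45, 23]
Result: [19, 12, 44, 4, 36, 48, 8, 34, 42, 45, 23]


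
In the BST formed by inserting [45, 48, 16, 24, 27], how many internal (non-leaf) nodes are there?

Tree built from: [45, 48, 16, 24, 27]
Tree (level-order array): [45, 16, 48, None, 24, None, None, None, 27]
Rule: An internal node has at least one child.
Per-node child counts:
  node 45: 2 child(ren)
  node 16: 1 child(ren)
  node 24: 1 child(ren)
  node 27: 0 child(ren)
  node 48: 0 child(ren)
Matching nodes: [45, 16, 24]
Count of internal (non-leaf) nodes: 3


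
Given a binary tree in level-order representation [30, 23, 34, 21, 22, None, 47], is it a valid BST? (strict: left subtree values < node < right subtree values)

Level-order array: [30, 23, 34, 21, 22, None, 47]
Validate using subtree bounds (lo, hi): at each node, require lo < value < hi,
then recurse left with hi=value and right with lo=value.
Preorder trace (stopping at first violation):
  at node 30 with bounds (-inf, +inf): OK
  at node 23 with bounds (-inf, 30): OK
  at node 21 with bounds (-inf, 23): OK
  at node 22 with bounds (23, 30): VIOLATION
Node 22 violates its bound: not (23 < 22 < 30).
Result: Not a valid BST


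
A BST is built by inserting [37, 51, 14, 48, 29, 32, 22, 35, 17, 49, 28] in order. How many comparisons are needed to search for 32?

Search path for 32: 37 -> 14 -> 29 -> 32
Found: True
Comparisons: 4


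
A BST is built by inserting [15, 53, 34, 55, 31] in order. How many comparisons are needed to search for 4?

Search path for 4: 15
Found: False
Comparisons: 1


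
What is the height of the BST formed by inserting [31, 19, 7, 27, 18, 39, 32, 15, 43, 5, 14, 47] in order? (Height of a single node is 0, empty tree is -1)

Insertion order: [31, 19, 7, 27, 18, 39, 32, 15, 43, 5, 14, 47]
Tree (level-order array): [31, 19, 39, 7, 27, 32, 43, 5, 18, None, None, None, None, None, 47, None, None, 15, None, None, None, 14]
Compute height bottom-up (empty subtree = -1):
  height(5) = 1 + max(-1, -1) = 0
  height(14) = 1 + max(-1, -1) = 0
  height(15) = 1 + max(0, -1) = 1
  height(18) = 1 + max(1, -1) = 2
  height(7) = 1 + max(0, 2) = 3
  height(27) = 1 + max(-1, -1) = 0
  height(19) = 1 + max(3, 0) = 4
  height(32) = 1 + max(-1, -1) = 0
  height(47) = 1 + max(-1, -1) = 0
  height(43) = 1 + max(-1, 0) = 1
  height(39) = 1 + max(0, 1) = 2
  height(31) = 1 + max(4, 2) = 5
Height = 5


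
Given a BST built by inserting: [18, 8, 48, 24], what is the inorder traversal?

Tree insertion order: [18, 8, 48, 24]
Tree (level-order array): [18, 8, 48, None, None, 24]
Inorder traversal: [8, 18, 24, 48]


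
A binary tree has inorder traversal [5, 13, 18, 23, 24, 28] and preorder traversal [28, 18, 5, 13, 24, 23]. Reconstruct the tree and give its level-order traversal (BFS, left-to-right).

Inorder:  [5, 13, 18, 23, 24, 28]
Preorder: [28, 18, 5, 13, 24, 23]
Algorithm: preorder visits root first, so consume preorder in order;
for each root, split the current inorder slice at that value into
left-subtree inorder and right-subtree inorder, then recurse.
Recursive splits:
  root=28; inorder splits into left=[5, 13, 18, 23, 24], right=[]
  root=18; inorder splits into left=[5, 13], right=[23, 24]
  root=5; inorder splits into left=[], right=[13]
  root=13; inorder splits into left=[], right=[]
  root=24; inorder splits into left=[23], right=[]
  root=23; inorder splits into left=[], right=[]
Reconstructed level-order: [28, 18, 5, 24, 13, 23]


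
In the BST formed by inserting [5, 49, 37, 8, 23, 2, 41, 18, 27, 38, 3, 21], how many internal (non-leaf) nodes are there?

Tree built from: [5, 49, 37, 8, 23, 2, 41, 18, 27, 38, 3, 21]
Tree (level-order array): [5, 2, 49, None, 3, 37, None, None, None, 8, 41, None, 23, 38, None, 18, 27, None, None, None, 21]
Rule: An internal node has at least one child.
Per-node child counts:
  node 5: 2 child(ren)
  node 2: 1 child(ren)
  node 3: 0 child(ren)
  node 49: 1 child(ren)
  node 37: 2 child(ren)
  node 8: 1 child(ren)
  node 23: 2 child(ren)
  node 18: 1 child(ren)
  node 21: 0 child(ren)
  node 27: 0 child(ren)
  node 41: 1 child(ren)
  node 38: 0 child(ren)
Matching nodes: [5, 2, 49, 37, 8, 23, 18, 41]
Count of internal (non-leaf) nodes: 8


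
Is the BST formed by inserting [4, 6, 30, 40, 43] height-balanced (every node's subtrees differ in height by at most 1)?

Tree (level-order array): [4, None, 6, None, 30, None, 40, None, 43]
Definition: a tree is height-balanced if, at every node, |h(left) - h(right)| <= 1 (empty subtree has height -1).
Bottom-up per-node check:
  node 43: h_left=-1, h_right=-1, diff=0 [OK], height=0
  node 40: h_left=-1, h_right=0, diff=1 [OK], height=1
  node 30: h_left=-1, h_right=1, diff=2 [FAIL (|-1-1|=2 > 1)], height=2
  node 6: h_left=-1, h_right=2, diff=3 [FAIL (|-1-2|=3 > 1)], height=3
  node 4: h_left=-1, h_right=3, diff=4 [FAIL (|-1-3|=4 > 1)], height=4
Node 30 violates the condition: |-1 - 1| = 2 > 1.
Result: Not balanced
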